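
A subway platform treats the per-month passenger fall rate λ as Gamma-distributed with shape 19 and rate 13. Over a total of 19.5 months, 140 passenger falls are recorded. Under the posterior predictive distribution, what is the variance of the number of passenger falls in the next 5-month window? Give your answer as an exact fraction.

Total count 140 over total exposure 19.5 months.
Gamma(α, β) with Poisson data over total exposure Σt gives posterior Gamma(α+Σx, β+Σt) = Gamma(159, 65/2).
The posterior predictive for a window of length T is Negative Binomial with variance T·α'·(β'+T)/β'² = 5·159·(75/2)/(4225/4) = 4770/169.

4770/169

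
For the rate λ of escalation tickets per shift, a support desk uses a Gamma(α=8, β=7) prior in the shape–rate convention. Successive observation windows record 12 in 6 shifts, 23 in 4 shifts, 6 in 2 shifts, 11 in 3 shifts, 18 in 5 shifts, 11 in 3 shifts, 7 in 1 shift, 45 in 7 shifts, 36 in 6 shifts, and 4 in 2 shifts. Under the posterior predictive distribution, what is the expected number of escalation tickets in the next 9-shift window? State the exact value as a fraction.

Total count: 12 + 23 + 6 + 11 + 18 + 11 + 7 + 45 + 36 + 4 = 173.
Total exposure: 6 + 4 + 2 + 3 + 5 + 3 + 1 + 7 + 6 + 2 = 39 shifts.
Posterior: α' = 8 + 173 = 181, β' = 7 + 39 = 46.
Predictive mean over a 9-shift window = T·E[λ|data] = 9·181/46 = 1629/46.

1629/46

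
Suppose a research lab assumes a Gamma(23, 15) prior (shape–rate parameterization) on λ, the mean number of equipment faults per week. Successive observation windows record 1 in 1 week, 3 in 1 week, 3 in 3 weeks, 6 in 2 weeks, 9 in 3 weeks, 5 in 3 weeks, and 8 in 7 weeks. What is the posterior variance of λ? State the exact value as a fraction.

58/1225

Total count: 1 + 3 + 3 + 6 + 9 + 5 + 8 = 35.
Total exposure: 1 + 1 + 3 + 2 + 3 + 3 + 7 = 20 weeks.
By Gamma–Poisson conjugacy, the posterior is Gamma(α + Σx, β + Σt) = Gamma(23 + 35, 15 + 20) = Gamma(58, 35).
Posterior variance = α'/β'² = 58/1225.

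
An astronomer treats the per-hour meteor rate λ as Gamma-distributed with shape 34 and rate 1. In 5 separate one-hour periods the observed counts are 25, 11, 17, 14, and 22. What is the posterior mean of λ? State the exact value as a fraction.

41/2

Total count: 25 + 11 + 17 + 14 + 22 = 89.
Total exposure: 5 hours.
By Gamma–Poisson conjugacy, the posterior is Gamma(α + Σx, β + Σt) = Gamma(34 + 89, 1 + 5) = Gamma(123, 6).
Posterior mean = α'/β' = 123/6 = 41/2.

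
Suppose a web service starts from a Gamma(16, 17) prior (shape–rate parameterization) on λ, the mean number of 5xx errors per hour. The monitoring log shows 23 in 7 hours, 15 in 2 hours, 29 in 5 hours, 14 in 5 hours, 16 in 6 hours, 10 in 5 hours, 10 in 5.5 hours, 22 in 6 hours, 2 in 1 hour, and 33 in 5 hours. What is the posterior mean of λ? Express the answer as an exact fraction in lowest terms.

Total count: 23 + 15 + 29 + 14 + 16 + 10 + 10 + 22 + 2 + 33 = 174.
Total exposure: 7 + 2 + 5 + 5 + 6 + 5 + 5.5 + 6 + 1 + 5 = 47.5 hours.
Gamma(α, β) with Poisson data over total exposure Σt gives posterior Gamma(α+Σx, β+Σt) = Gamma(190, 129/2).
Posterior mean = α'/β' = 190/(129/2) = 380/129.

380/129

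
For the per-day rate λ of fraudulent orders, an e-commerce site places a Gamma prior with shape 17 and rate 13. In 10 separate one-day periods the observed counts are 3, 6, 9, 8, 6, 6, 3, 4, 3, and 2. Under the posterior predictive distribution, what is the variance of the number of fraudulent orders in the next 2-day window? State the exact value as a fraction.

Total count: 3 + 6 + 9 + 8 + 6 + 6 + 3 + 4 + 3 + 2 = 50.
Total exposure: 10 days.
Posterior: α' = 17 + 50 = 67, β' = 13 + 10 = 23.
The posterior predictive for a window of length T is Negative Binomial with variance T·α'·(β'+T)/β'² = 2·67·25/529 = 3350/529.

3350/529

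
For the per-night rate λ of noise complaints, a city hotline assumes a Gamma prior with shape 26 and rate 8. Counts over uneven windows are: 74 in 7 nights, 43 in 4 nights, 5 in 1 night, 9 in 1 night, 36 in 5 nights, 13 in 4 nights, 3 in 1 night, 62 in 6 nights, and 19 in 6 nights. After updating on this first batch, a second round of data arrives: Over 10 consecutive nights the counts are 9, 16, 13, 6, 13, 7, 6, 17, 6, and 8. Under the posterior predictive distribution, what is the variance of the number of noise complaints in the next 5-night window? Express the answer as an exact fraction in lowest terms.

Total count: 74 + 43 + 5 + 9 + 36 + 13 + 3 + 62 + 19 = 264.
Total exposure: 7 + 4 + 1 + 1 + 5 + 4 + 1 + 6 + 6 = 35 nights.
After the first batch: Gamma(26 + 264, 8 + 35) = Gamma(290, 43).
Total count: 9 + 16 + 13 + 6 + 13 + 7 + 6 + 17 + 6 + 8 = 101.
Total exposure: 10 nights.
After the second batch: Gamma(290 + 101, 43 + 10) = Gamma(391, 53).
The posterior predictive for a window of length T is Negative Binomial with variance T·α'·(β'+T)/β'² = 5·391·58/2809 = 113390/2809.

113390/2809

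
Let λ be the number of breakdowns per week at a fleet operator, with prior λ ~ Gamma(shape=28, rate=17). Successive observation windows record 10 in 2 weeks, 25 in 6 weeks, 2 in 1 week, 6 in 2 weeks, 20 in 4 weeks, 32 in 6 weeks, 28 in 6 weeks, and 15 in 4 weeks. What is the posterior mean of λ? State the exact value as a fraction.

83/24

Total count: 10 + 25 + 2 + 6 + 20 + 32 + 28 + 15 = 138.
Total exposure: 2 + 6 + 1 + 2 + 4 + 6 + 6 + 4 = 31 weeks.
The Gamma prior is conjugate for the Poisson rate, so λ | data ~ Gamma(28+138, 17+31) = Gamma(166, 48).
Posterior mean = α'/β' = 166/48 = 83/24.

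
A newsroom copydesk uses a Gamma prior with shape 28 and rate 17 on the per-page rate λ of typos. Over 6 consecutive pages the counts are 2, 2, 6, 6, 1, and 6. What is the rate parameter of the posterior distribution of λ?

23

Total count: 2 + 2 + 6 + 6 + 1 + 6 = 23.
Total exposure: 6 pages.
By Gamma–Poisson conjugacy, the posterior is Gamma(α + Σx, β + Σt) = Gamma(28 + 23, 17 + 6) = Gamma(51, 23).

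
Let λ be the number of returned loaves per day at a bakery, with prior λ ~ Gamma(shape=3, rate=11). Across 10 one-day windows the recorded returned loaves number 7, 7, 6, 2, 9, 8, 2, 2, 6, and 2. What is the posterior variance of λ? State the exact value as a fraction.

6/49

Total count: 7 + 7 + 6 + 2 + 9 + 8 + 2 + 2 + 6 + 2 = 51.
Total exposure: 10 days.
Gamma(α, β) with Poisson data over total exposure Σt gives posterior Gamma(α+Σx, β+Σt) = Gamma(54, 21).
Posterior variance = α'/β'² = 54/441 = 6/49.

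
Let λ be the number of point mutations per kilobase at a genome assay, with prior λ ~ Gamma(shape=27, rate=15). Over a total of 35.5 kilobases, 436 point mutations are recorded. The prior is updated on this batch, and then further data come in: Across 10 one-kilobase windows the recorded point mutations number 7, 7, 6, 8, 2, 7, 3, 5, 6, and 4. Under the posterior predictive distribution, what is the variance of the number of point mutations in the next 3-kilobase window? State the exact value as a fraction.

394716/14641

Total count 436 over total exposure 35.5 kilobases.
After the first batch: Gamma(27 + 436, 15 + 35.5) = Gamma(463, 101/2).
Total count: 7 + 7 + 6 + 8 + 2 + 7 + 3 + 5 + 6 + 4 = 55.
Total exposure: 10 kilobases.
After the second batch: Gamma(463 + 55, 101/2 + 10) = Gamma(518, 121/2).
The posterior predictive for a window of length T is Negative Binomial with variance T·α'·(β'+T)/β'² = 3·518·(127/2)/(14641/4) = 394716/14641.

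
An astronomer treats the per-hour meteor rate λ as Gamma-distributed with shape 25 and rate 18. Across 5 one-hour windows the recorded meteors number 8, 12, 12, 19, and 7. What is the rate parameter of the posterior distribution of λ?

Total count: 8 + 12 + 12 + 19 + 7 = 58.
Total exposure: 5 hours.
The Gamma prior is conjugate for the Poisson rate, so λ | data ~ Gamma(25+58, 18+5) = Gamma(83, 23).

23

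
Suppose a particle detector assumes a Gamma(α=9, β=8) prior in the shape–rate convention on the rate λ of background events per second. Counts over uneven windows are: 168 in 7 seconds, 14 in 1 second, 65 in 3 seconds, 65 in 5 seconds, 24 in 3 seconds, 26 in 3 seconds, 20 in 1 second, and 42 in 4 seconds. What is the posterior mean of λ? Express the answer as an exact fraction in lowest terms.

433/35

Total count: 168 + 14 + 65 + 65 + 24 + 26 + 20 + 42 = 424.
Total exposure: 7 + 1 + 3 + 5 + 3 + 3 + 1 + 4 = 27 seconds.
The Gamma prior is conjugate for the Poisson rate, so λ | data ~ Gamma(9+424, 8+27) = Gamma(433, 35).
Posterior mean = α'/β' = 433/35.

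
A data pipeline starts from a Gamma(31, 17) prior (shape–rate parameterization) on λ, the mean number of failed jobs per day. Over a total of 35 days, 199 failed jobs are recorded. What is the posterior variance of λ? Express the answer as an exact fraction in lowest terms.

115/1352

Total count 199 over total exposure 35 days.
Conjugate update: add total count to the shape and total exposure to the rate, giving Gamma(230, 52).
Posterior variance = α'/β'² = 230/2704 = 115/1352.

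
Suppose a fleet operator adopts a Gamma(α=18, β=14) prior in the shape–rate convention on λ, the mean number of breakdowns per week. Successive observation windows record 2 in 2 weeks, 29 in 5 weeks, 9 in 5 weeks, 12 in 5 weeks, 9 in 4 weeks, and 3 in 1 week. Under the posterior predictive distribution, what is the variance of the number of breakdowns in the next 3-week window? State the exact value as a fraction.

Total count: 2 + 29 + 9 + 12 + 9 + 3 = 64.
Total exposure: 2 + 5 + 5 + 5 + 4 + 1 = 22 weeks.
Posterior: α' = 18 + 64 = 82, β' = 14 + 22 = 36.
The posterior predictive for a window of length T is Negative Binomial with variance T·α'·(β'+T)/β'² = 3·82·39/1296 = 533/72.

533/72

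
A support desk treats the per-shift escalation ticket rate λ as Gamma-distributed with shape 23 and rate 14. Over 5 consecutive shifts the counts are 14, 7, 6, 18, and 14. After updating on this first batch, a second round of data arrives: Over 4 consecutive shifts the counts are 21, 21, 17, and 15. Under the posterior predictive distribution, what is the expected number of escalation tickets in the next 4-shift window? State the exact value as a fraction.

624/23

Total count: 14 + 7 + 6 + 18 + 14 = 59.
Total exposure: 5 shifts.
After the first batch: Gamma(23 + 59, 14 + 5) = Gamma(82, 19).
Total count: 21 + 21 + 17 + 15 = 74.
Total exposure: 4 shifts.
After the second batch: Gamma(82 + 74, 19 + 4) = Gamma(156, 23).
Predictive mean over a 4-shift window = T·E[λ|data] = 4·156/23 = 624/23.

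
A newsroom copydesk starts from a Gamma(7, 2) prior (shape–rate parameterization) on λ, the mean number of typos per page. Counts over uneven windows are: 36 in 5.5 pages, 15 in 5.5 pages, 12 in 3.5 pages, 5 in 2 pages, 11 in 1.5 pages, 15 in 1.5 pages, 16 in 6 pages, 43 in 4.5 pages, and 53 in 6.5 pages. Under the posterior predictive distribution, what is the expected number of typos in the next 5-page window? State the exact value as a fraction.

Total count: 36 + 15 + 12 + 5 + 11 + 15 + 16 + 43 + 53 = 206.
Total exposure: 5.5 + 5.5 + 3.5 + 2 + 1.5 + 1.5 + 6 + 4.5 + 6.5 = 36.5 pages.
Posterior: α' = 7 + 206 = 213, β' = 2 + 36.5 = 77/2.
Predictive mean over a 5-page window = T·E[λ|data] = 5·213/(77/2) = 2130/77.

2130/77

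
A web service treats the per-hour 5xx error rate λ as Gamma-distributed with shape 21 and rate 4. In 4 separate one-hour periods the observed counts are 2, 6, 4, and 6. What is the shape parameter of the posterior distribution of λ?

Total count: 2 + 6 + 4 + 6 = 18.
Total exposure: 4 hours.
The Gamma prior is conjugate for the Poisson rate, so λ | data ~ Gamma(21+18, 4+4) = Gamma(39, 8).

39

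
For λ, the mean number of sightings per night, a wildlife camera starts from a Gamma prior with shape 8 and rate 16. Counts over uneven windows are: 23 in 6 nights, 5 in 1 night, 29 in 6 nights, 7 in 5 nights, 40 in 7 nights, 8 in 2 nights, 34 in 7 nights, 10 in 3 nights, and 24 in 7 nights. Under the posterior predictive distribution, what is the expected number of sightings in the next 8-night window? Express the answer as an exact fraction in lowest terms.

Total count: 23 + 5 + 29 + 7 + 40 + 8 + 34 + 10 + 24 = 180.
Total exposure: 6 + 1 + 6 + 5 + 7 + 2 + 7 + 3 + 7 = 44 nights.
The Gamma prior is conjugate for the Poisson rate, so λ | data ~ Gamma(8+180, 16+44) = Gamma(188, 60).
Predictive mean over an 8-night window = T·E[λ|data] = 8·188/60 = 376/15.

376/15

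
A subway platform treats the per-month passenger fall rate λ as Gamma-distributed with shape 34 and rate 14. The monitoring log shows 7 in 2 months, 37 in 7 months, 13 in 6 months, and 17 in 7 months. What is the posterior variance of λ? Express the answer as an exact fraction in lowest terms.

Total count: 7 + 37 + 13 + 17 = 74.
Total exposure: 2 + 7 + 6 + 7 = 22 months.
Conjugate update: add total count to the shape and total exposure to the rate, giving Gamma(108, 36).
Posterior variance = α'/β'² = 108/1296 = 1/12.

1/12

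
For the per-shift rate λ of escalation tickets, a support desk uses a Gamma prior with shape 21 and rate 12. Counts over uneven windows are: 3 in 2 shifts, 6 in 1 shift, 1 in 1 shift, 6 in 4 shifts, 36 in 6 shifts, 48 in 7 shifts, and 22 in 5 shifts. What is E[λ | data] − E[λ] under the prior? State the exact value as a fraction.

153/76

Total count: 3 + 6 + 1 + 6 + 36 + 48 + 22 = 122.
Total exposure: 2 + 1 + 1 + 4 + 6 + 7 + 5 = 26 shifts.
The Gamma prior is conjugate for the Poisson rate, so λ | data ~ Gamma(21+122, 12+26) = Gamma(143, 38).
Posterior mean = 143/38 = 143/38; prior mean = 21/12 = 7/4. Difference = 143/38 − 7/4 = 153/76.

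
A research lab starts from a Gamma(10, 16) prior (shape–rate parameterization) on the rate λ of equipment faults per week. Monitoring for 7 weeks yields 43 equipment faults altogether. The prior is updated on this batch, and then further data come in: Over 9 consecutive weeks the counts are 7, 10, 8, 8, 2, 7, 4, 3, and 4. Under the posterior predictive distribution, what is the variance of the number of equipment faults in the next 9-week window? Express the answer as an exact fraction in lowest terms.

19557/512

Total count 43 over total exposure 7 weeks.
After the first batch: Gamma(10 + 43, 16 + 7) = Gamma(53, 23).
Total count: 7 + 10 + 8 + 8 + 2 + 7 + 4 + 3 + 4 = 53.
Total exposure: 9 weeks.
After the second batch: Gamma(53 + 53, 23 + 9) = Gamma(106, 32).
The posterior predictive for a window of length T is Negative Binomial with variance T·α'·(β'+T)/β'² = 9·106·41/1024 = 19557/512.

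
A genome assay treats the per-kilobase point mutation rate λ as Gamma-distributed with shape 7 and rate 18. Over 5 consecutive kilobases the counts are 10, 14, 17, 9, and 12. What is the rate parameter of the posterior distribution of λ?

23

Total count: 10 + 14 + 17 + 9 + 12 = 62.
Total exposure: 5 kilobases.
Gamma(α, β) with Poisson data over total exposure Σt gives posterior Gamma(α+Σx, β+Σt) = Gamma(69, 23).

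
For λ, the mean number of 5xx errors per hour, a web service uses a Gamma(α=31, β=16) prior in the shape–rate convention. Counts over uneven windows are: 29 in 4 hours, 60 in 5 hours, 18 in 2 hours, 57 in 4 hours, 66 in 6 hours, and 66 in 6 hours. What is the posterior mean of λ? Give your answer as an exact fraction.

Total count: 29 + 60 + 18 + 57 + 66 + 66 = 296.
Total exposure: 4 + 5 + 2 + 4 + 6 + 6 = 27 hours.
Posterior: α' = 31 + 296 = 327, β' = 16 + 27 = 43.
Posterior mean = α'/β' = 327/43.

327/43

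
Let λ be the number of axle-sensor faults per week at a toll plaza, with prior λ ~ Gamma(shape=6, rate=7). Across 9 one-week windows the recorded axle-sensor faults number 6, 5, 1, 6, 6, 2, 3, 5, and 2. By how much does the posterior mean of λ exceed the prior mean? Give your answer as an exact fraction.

Total count: 6 + 5 + 1 + 6 + 6 + 2 + 3 + 5 + 2 = 36.
Total exposure: 9 weeks.
Conjugate update: add total count to the shape and total exposure to the rate, giving Gamma(42, 16).
Posterior mean = 42/16 = 21/8; prior mean = 6/7 = 6/7. Difference = 21/8 − 6/7 = 99/56.

99/56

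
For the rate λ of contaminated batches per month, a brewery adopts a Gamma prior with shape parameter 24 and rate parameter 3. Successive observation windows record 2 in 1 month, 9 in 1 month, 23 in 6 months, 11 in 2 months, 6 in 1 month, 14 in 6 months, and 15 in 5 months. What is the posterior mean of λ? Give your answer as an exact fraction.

104/25

Total count: 2 + 9 + 23 + 11 + 6 + 14 + 15 = 80.
Total exposure: 1 + 1 + 6 + 2 + 1 + 6 + 5 = 22 months.
Conjugate update: add total count to the shape and total exposure to the rate, giving Gamma(104, 25).
Posterior mean = α'/β' = 104/25.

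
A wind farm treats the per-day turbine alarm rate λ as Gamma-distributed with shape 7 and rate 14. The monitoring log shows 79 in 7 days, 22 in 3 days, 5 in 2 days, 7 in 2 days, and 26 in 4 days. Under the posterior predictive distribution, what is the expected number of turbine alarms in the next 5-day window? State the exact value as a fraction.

Total count: 79 + 22 + 5 + 7 + 26 = 139.
Total exposure: 7 + 3 + 2 + 2 + 4 = 18 days.
Conjugate update: add total count to the shape and total exposure to the rate, giving Gamma(146, 32).
Predictive mean over a 5-day window = T·E[λ|data] = 5·146/32 = 365/16.

365/16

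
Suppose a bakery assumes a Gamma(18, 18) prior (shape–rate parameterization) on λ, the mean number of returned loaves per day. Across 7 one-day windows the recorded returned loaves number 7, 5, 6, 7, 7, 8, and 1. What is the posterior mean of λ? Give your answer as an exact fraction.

Total count: 7 + 5 + 6 + 7 + 7 + 8 + 1 = 41.
Total exposure: 7 days.
Conjugate update: add total count to the shape and total exposure to the rate, giving Gamma(59, 25).
Posterior mean = α'/β' = 59/25.

59/25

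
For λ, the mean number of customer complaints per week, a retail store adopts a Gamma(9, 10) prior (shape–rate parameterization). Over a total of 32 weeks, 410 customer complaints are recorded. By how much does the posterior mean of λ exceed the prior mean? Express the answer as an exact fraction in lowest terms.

953/105

Total count 410 over total exposure 32 weeks.
Conjugate update: add total count to the shape and total exposure to the rate, giving Gamma(419, 42).
Posterior mean = 419/42 = 419/42; prior mean = 9/10 = 9/10. Difference = 419/42 − 9/10 = 953/105.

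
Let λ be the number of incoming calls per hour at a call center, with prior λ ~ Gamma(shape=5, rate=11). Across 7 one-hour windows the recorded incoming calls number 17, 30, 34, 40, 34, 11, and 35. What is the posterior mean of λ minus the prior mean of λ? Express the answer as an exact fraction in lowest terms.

1088/99

Total count: 17 + 30 + 34 + 40 + 34 + 11 + 35 = 201.
Total exposure: 7 hours.
Conjugate update: add total count to the shape and total exposure to the rate, giving Gamma(206, 18).
Posterior mean = 206/18 = 103/9; prior mean = 5/11 = 5/11. Difference = 103/9 − 5/11 = 1088/99.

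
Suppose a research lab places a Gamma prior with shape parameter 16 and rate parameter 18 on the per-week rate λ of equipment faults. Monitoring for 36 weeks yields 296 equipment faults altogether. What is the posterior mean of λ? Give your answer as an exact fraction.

52/9

Total count 296 over total exposure 36 weeks.
Gamma(α, β) with Poisson data over total exposure Σt gives posterior Gamma(α+Σx, β+Σt) = Gamma(312, 54).
Posterior mean = α'/β' = 312/54 = 52/9.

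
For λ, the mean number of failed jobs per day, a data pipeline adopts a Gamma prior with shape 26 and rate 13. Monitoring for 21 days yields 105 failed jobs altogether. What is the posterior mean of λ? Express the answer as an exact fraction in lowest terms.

Total count 105 over total exposure 21 days.
The Gamma prior is conjugate for the Poisson rate, so λ | data ~ Gamma(26+105, 13+21) = Gamma(131, 34).
Posterior mean = α'/β' = 131/34.

131/34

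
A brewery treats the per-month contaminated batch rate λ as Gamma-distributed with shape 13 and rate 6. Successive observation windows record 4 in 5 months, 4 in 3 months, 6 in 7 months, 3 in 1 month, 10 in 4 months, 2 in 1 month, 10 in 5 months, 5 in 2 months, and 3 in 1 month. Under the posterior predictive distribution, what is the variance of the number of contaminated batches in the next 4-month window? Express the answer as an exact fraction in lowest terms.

Total count: 4 + 4 + 6 + 3 + 10 + 2 + 10 + 5 + 3 = 47.
Total exposure: 5 + 3 + 7 + 1 + 4 + 1 + 5 + 2 + 1 = 29 months.
Conjugate update: add total count to the shape and total exposure to the rate, giving Gamma(60, 35).
The posterior predictive for a window of length T is Negative Binomial with variance T·α'·(β'+T)/β'² = 4·60·39/1225 = 1872/245.

1872/245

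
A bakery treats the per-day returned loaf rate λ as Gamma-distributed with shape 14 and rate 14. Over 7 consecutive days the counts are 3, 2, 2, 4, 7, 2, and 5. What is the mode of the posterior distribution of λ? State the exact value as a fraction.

Total count: 3 + 2 + 2 + 4 + 7 + 2 + 5 = 25.
Total exposure: 7 days.
Posterior: α' = 14 + 25 = 39, β' = 14 + 7 = 21.
Posterior mode = (α'−1)/β' = 38/21.

38/21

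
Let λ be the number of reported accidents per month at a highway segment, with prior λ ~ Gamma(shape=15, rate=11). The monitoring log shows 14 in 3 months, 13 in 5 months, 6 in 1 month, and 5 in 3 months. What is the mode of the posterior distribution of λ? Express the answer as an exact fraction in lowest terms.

52/23

Total count: 14 + 13 + 6 + 5 = 38.
Total exposure: 3 + 5 + 1 + 3 = 12 months.
Conjugate update: add total count to the shape and total exposure to the rate, giving Gamma(53, 23).
Posterior mode = (α'−1)/β' = 52/23.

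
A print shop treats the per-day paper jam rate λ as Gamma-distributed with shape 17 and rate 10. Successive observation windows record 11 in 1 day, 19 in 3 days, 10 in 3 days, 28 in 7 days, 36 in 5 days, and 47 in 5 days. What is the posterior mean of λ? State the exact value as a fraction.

Total count: 11 + 19 + 10 + 28 + 36 + 47 = 151.
Total exposure: 1 + 3 + 3 + 7 + 5 + 5 = 24 days.
Gamma(α, β) with Poisson data over total exposure Σt gives posterior Gamma(α+Σx, β+Σt) = Gamma(168, 34).
Posterior mean = α'/β' = 168/34 = 84/17.

84/17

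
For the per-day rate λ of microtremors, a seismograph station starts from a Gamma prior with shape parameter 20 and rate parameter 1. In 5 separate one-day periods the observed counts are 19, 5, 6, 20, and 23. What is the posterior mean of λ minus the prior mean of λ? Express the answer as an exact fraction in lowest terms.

Total count: 19 + 5 + 6 + 20 + 23 = 73.
Total exposure: 5 days.
The Gamma prior is conjugate for the Poisson rate, so λ | data ~ Gamma(20+73, 1+5) = Gamma(93, 6).
Posterior mean = 93/6 = 31/2; prior mean = 20/1 = 20. Difference = 31/2 − 20 = -9/2.

-9/2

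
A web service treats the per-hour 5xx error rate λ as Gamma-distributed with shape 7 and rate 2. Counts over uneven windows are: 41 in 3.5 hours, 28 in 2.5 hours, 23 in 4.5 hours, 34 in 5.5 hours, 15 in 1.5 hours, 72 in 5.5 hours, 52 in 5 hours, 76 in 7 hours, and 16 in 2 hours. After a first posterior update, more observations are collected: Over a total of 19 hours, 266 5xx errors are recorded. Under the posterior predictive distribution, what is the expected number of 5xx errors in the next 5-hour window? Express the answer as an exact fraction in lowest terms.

Total count: 41 + 28 + 23 + 34 + 15 + 72 + 52 + 76 + 16 = 357.
Total exposure: 3.5 + 2.5 + 4.5 + 5.5 + 1.5 + 5.5 + 5 + 7 + 2 = 37 hours.
After the first batch: Gamma(7 + 357, 2 + 37) = Gamma(364, 39).
Total count 266 over total exposure 19 hours.
After the second batch: Gamma(364 + 266, 39 + 19) = Gamma(630, 58).
Predictive mean over a 5-hour window = T·E[λ|data] = 5·630/58 = 1575/29.

1575/29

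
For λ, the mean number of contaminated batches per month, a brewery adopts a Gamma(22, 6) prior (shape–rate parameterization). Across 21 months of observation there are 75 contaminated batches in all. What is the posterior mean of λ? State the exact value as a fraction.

Total count 75 over total exposure 21 months.
The Gamma prior is conjugate for the Poisson rate, so λ | data ~ Gamma(22+75, 6+21) = Gamma(97, 27).
Posterior mean = α'/β' = 97/27.

97/27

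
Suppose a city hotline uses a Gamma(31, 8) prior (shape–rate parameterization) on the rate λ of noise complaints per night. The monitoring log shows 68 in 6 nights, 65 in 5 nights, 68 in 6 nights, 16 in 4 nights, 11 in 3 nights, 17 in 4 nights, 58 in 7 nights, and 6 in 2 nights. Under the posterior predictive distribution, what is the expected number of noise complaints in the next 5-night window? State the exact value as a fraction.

Total count: 68 + 65 + 68 + 16 + 11 + 17 + 58 + 6 = 309.
Total exposure: 6 + 5 + 6 + 4 + 3 + 4 + 7 + 2 = 37 nights.
Posterior: α' = 31 + 309 = 340, β' = 8 + 37 = 45.
Predictive mean over a 5-night window = T·E[λ|data] = 5·340/45 = 340/9.

340/9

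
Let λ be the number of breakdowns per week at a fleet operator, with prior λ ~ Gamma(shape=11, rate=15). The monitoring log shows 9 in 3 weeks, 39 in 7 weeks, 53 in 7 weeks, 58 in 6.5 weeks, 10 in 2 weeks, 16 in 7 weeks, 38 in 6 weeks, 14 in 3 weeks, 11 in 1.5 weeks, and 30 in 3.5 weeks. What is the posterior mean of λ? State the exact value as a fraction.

Total count: 9 + 39 + 53 + 58 + 10 + 16 + 38 + 14 + 11 + 30 = 278.
Total exposure: 3 + 7 + 7 + 6.5 + 2 + 7 + 6 + 3 + 1.5 + 3.5 = 46.5 weeks.
By Gamma–Poisson conjugacy, the posterior is Gamma(α + Σx, β + Σt) = Gamma(11 + 278, 15 + 46.5) = Gamma(289, 123/2).
Posterior mean = α'/β' = 289/(123/2) = 578/123.

578/123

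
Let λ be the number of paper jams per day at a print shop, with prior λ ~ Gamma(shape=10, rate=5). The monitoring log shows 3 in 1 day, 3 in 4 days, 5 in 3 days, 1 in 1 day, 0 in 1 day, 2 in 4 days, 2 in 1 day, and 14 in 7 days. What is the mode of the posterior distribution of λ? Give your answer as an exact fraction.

Total count: 3 + 3 + 5 + 1 + 0 + 2 + 2 + 14 = 30.
Total exposure: 1 + 4 + 3 + 1 + 1 + 4 + 1 + 7 = 22 days.
Posterior: α' = 10 + 30 = 40, β' = 5 + 22 = 27.
Posterior mode = (α'−1)/β' = 39/27 = 13/9.

13/9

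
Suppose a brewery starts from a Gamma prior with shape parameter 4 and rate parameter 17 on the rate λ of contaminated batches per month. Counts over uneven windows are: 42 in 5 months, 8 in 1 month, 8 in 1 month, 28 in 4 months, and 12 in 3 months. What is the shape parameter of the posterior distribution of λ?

102

Total count: 42 + 8 + 8 + 28 + 12 = 98.
Total exposure: 5 + 1 + 1 + 4 + 3 = 14 months.
The Gamma prior is conjugate for the Poisson rate, so λ | data ~ Gamma(4+98, 17+14) = Gamma(102, 31).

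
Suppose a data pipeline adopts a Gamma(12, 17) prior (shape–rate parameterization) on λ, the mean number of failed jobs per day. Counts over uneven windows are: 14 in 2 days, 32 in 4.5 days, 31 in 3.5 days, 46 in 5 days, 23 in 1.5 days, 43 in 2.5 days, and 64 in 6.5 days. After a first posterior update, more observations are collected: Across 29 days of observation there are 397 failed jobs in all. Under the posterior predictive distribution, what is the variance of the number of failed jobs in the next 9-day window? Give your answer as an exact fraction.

1918476/20449

Total count: 14 + 32 + 31 + 46 + 23 + 43 + 64 = 253.
Total exposure: 2 + 4.5 + 3.5 + 5 + 1.5 + 2.5 + 6.5 = 25.5 days.
After the first batch: Gamma(12 + 253, 17 + 25.5) = Gamma(265, 85/2).
Total count 397 over total exposure 29 days.
After the second batch: Gamma(265 + 397, 85/2 + 29) = Gamma(662, 143/2).
The posterior predictive for a window of length T is Negative Binomial with variance T·α'·(β'+T)/β'² = 9·662·(161/2)/(20449/4) = 1918476/20449.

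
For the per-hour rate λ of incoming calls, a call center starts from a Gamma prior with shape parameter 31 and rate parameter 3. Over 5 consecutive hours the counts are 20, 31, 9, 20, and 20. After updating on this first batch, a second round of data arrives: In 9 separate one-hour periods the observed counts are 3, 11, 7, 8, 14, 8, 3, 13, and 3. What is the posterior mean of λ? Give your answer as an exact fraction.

Total count: 20 + 31 + 9 + 20 + 20 = 100.
Total exposure: 5 hours.
After the first batch: Gamma(31 + 100, 3 + 5) = Gamma(131, 8).
Total count: 3 + 11 + 7 + 8 + 14 + 8 + 3 + 13 + 3 = 70.
Total exposure: 9 hours.
After the second batch: Gamma(131 + 70, 8 + 9) = Gamma(201, 17).
Posterior mean = α'/β' = 201/17.

201/17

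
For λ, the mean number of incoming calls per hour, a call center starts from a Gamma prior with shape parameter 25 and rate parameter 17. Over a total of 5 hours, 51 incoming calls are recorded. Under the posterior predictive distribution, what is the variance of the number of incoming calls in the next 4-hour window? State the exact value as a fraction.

1976/121

Total count 51 over total exposure 5 hours.
The Gamma prior is conjugate for the Poisson rate, so λ | data ~ Gamma(25+51, 17+5) = Gamma(76, 22).
The posterior predictive for a window of length T is Negative Binomial with variance T·α'·(β'+T)/β'² = 4·76·26/484 = 1976/121.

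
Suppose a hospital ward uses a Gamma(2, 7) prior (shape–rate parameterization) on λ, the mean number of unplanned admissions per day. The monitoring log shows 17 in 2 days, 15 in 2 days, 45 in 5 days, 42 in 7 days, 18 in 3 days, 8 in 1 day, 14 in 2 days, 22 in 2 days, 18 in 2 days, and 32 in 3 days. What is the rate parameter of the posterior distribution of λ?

36

Total count: 17 + 15 + 45 + 42 + 18 + 8 + 14 + 22 + 18 + 32 = 231.
Total exposure: 2 + 2 + 5 + 7 + 3 + 1 + 2 + 2 + 2 + 3 = 29 days.
By Gamma–Poisson conjugacy, the posterior is Gamma(α + Σx, β + Σt) = Gamma(2 + 231, 7 + 29) = Gamma(233, 36).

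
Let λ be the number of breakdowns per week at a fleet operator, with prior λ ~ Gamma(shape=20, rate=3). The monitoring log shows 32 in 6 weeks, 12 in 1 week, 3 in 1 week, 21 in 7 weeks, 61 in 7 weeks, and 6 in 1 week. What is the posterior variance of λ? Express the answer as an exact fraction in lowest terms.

155/676

Total count: 32 + 12 + 3 + 21 + 61 + 6 = 135.
Total exposure: 6 + 1 + 1 + 7 + 7 + 1 = 23 weeks.
By Gamma–Poisson conjugacy, the posterior is Gamma(α + Σx, β + Σt) = Gamma(20 + 135, 3 + 23) = Gamma(155, 26).
Posterior variance = α'/β'² = 155/676.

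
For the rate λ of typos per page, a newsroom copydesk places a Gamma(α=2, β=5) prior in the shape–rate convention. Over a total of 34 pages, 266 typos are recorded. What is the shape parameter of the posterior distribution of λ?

Total count 266 over total exposure 34 pages.
By Gamma–Poisson conjugacy, the posterior is Gamma(α + Σx, β + Σt) = Gamma(2 + 266, 5 + 34) = Gamma(268, 39).

268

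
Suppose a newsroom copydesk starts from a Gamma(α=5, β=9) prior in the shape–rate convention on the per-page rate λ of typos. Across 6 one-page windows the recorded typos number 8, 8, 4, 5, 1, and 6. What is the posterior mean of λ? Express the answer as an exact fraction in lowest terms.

Total count: 8 + 8 + 4 + 5 + 1 + 6 = 32.
Total exposure: 6 pages.
Posterior: α' = 5 + 32 = 37, β' = 9 + 6 = 15.
Posterior mean = α'/β' = 37/15.

37/15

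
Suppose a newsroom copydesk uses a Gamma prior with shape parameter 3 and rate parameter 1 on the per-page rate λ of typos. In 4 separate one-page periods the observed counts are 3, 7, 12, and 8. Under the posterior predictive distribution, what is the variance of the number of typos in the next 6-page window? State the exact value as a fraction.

Total count: 3 + 7 + 12 + 8 = 30.
Total exposure: 4 pages.
By Gamma–Poisson conjugacy, the posterior is Gamma(α + Σx, β + Σt) = Gamma(3 + 30, 1 + 4) = Gamma(33, 5).
The posterior predictive for a window of length T is Negative Binomial with variance T·α'·(β'+T)/β'² = 6·33·11/25 = 2178/25.

2178/25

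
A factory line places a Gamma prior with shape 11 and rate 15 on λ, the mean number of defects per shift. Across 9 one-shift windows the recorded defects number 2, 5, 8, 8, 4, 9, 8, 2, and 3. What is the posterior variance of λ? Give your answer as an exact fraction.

5/48

Total count: 2 + 5 + 8 + 8 + 4 + 9 + 8 + 2 + 3 = 49.
Total exposure: 9 shifts.
The Gamma prior is conjugate for the Poisson rate, so λ | data ~ Gamma(11+49, 15+9) = Gamma(60, 24).
Posterior variance = α'/β'² = 60/576 = 5/48.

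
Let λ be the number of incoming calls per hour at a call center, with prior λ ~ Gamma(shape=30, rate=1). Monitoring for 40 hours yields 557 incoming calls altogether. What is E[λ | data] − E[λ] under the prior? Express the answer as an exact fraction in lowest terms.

Total count 557 over total exposure 40 hours.
Gamma(α, β) with Poisson data over total exposure Σt gives posterior Gamma(α+Σx, β+Σt) = Gamma(587, 41).
Posterior mean = 587/41 = 587/41; prior mean = 30/1 = 30. Difference = 587/41 − 30 = -643/41.

-643/41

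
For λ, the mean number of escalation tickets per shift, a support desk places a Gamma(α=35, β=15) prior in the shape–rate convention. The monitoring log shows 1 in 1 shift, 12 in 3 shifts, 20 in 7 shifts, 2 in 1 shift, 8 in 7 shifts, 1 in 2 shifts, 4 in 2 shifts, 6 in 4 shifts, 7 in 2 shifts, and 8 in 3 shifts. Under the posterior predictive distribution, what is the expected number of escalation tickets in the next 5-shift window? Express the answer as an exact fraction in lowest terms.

Total count: 1 + 12 + 20 + 2 + 8 + 1 + 4 + 6 + 7 + 8 = 69.
Total exposure: 1 + 3 + 7 + 1 + 7 + 2 + 2 + 4 + 2 + 3 = 32 shifts.
Conjugate update: add total count to the shape and total exposure to the rate, giving Gamma(104, 47).
Predictive mean over a 5-shift window = T·E[λ|data] = 5·104/47 = 520/47.

520/47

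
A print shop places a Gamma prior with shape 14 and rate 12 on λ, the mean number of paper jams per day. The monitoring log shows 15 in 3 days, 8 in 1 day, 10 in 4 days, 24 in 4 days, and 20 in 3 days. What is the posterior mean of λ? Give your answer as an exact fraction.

Total count: 15 + 8 + 10 + 24 + 20 = 77.
Total exposure: 3 + 1 + 4 + 4 + 3 = 15 days.
Conjugate update: add total count to the shape and total exposure to the rate, giving Gamma(91, 27).
Posterior mean = α'/β' = 91/27.

91/27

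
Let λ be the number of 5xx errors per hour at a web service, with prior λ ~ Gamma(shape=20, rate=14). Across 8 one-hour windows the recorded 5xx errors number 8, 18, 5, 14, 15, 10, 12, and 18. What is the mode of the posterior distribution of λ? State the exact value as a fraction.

Total count: 8 + 18 + 5 + 14 + 15 + 10 + 12 + 18 = 100.
Total exposure: 8 hours.
The Gamma prior is conjugate for the Poisson rate, so λ | data ~ Gamma(20+100, 14+8) = Gamma(120, 22).
Posterior mode = (α'−1)/β' = 119/22.

119/22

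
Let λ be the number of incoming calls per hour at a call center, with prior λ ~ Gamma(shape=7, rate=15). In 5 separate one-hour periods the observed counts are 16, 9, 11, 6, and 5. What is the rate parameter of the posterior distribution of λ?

Total count: 16 + 9 + 11 + 6 + 5 = 47.
Total exposure: 5 hours.
The Gamma prior is conjugate for the Poisson rate, so λ | data ~ Gamma(7+47, 15+5) = Gamma(54, 20).

20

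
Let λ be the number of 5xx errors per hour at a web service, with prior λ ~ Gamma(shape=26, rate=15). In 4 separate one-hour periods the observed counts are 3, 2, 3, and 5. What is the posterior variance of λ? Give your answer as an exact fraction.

Total count: 3 + 2 + 3 + 5 = 13.
Total exposure: 4 hours.
By Gamma–Poisson conjugacy, the posterior is Gamma(α + Σx, β + Σt) = Gamma(26 + 13, 15 + 4) = Gamma(39, 19).
Posterior variance = α'/β'² = 39/361.

39/361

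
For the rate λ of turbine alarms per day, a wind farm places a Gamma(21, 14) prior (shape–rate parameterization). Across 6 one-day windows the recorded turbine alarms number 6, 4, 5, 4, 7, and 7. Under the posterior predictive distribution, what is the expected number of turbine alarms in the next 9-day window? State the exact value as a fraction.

243/10

Total count: 6 + 4 + 5 + 4 + 7 + 7 = 33.
Total exposure: 6 days.
Conjugate update: add total count to the shape and total exposure to the rate, giving Gamma(54, 20).
Predictive mean over a 9-day window = T·E[λ|data] = 9·54/20 = 243/10.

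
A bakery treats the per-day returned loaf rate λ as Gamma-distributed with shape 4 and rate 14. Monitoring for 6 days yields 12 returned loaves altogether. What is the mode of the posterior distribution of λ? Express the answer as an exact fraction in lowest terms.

Total count 12 over total exposure 6 days.
Posterior: α' = 4 + 12 = 16, β' = 14 + 6 = 20.
Posterior mode = (α'−1)/β' = 15/20 = 3/4.

3/4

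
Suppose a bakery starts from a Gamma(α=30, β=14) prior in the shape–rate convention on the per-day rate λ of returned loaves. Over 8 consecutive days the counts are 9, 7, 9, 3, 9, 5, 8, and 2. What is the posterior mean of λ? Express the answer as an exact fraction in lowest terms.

Total count: 9 + 7 + 9 + 3 + 9 + 5 + 8 + 2 = 52.
Total exposure: 8 days.
By Gamma–Poisson conjugacy, the posterior is Gamma(α + Σx, β + Σt) = Gamma(30 + 52, 14 + 8) = Gamma(82, 22).
Posterior mean = α'/β' = 82/22 = 41/11.

41/11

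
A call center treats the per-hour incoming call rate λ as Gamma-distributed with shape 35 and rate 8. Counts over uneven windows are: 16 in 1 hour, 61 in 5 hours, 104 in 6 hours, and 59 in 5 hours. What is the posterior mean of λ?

Total count: 16 + 61 + 104 + 59 = 240.
Total exposure: 1 + 5 + 6 + 5 = 17 hours.
Gamma(α, β) with Poisson data over total exposure Σt gives posterior Gamma(α+Σx, β+Σt) = Gamma(275, 25).
Posterior mean = α'/β' = 275/25 = 11.

11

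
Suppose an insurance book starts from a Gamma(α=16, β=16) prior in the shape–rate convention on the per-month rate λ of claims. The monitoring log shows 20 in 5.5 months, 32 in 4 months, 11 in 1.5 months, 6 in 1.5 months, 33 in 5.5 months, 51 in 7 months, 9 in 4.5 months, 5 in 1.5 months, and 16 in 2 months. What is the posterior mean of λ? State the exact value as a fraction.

199/49

Total count: 20 + 32 + 11 + 6 + 33 + 51 + 9 + 5 + 16 = 183.
Total exposure: 5.5 + 4 + 1.5 + 1.5 + 5.5 + 7 + 4.5 + 1.5 + 2 = 33 months.
Gamma(α, β) with Poisson data over total exposure Σt gives posterior Gamma(α+Σx, β+Σt) = Gamma(199, 49).
Posterior mean = α'/β' = 199/49.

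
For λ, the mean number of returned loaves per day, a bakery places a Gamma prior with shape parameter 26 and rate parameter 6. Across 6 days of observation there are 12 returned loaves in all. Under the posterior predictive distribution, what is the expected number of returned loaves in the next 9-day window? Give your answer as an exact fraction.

57/2

Total count 12 over total exposure 6 days.
Posterior: α' = 26 + 12 = 38, β' = 6 + 6 = 12.
Predictive mean over a 9-day window = T·E[λ|data] = 9·38/12 = 57/2.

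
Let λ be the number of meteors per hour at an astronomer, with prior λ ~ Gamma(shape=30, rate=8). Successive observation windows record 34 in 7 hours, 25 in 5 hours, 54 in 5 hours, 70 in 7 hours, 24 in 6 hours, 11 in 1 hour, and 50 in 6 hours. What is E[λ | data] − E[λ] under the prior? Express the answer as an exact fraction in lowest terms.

Total count: 34 + 25 + 54 + 70 + 24 + 11 + 50 = 268.
Total exposure: 7 + 5 + 5 + 7 + 6 + 1 + 6 = 37 hours.
By Gamma–Poisson conjugacy, the posterior is Gamma(α + Σx, β + Σt) = Gamma(30 + 268, 8 + 37) = Gamma(298, 45).
Posterior mean = 298/45 = 298/45; prior mean = 30/8 = 15/4. Difference = 298/45 − 15/4 = 517/180.

517/180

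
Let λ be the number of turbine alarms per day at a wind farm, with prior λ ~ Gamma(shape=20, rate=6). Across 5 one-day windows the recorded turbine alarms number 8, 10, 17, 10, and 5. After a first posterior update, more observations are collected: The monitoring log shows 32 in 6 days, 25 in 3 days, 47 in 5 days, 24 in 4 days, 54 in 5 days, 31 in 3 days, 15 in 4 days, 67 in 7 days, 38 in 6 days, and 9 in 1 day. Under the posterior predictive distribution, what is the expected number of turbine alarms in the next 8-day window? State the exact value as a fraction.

Total count: 8 + 10 + 17 + 10 + 5 = 50.
Total exposure: 5 days.
After the first batch: Gamma(20 + 50, 6 + 5) = Gamma(70, 11).
Total count: 32 + 25 + 47 + 24 + 54 + 31 + 15 + 67 + 38 + 9 = 342.
Total exposure: 6 + 3 + 5 + 4 + 5 + 3 + 4 + 7 + 6 + 1 = 44 days.
After the second batch: Gamma(70 + 342, 11 + 44) = Gamma(412, 55).
Predictive mean over an 8-day window = T·E[λ|data] = 8·412/55 = 3296/55.

3296/55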